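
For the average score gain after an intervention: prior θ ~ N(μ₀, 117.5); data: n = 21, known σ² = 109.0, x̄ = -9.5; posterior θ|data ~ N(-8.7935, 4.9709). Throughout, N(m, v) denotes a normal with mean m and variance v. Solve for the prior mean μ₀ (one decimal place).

μ₀ = 7.2

The posterior mean is a precision-weighted average: μ_n = (τ₀μ₀ + τ_data·x̄)/(τ₀+τ_data), with τ₀=1/σ₀² and τ_data=n/σ².
Here τ₀ = 1/117.5 = 0.008511 and τ_data = 21/109.0 = 0.192661, so τ_n = 0.201172.
Rearranging for μ₀: μ₀ = (μ_n·τ_n − τ_data·x̄)/τ₀ = (-8.7935·0.201172 − 0.192661·-9.5) / 0.008511 = 0.061274/0.008511 ≈ 7.2.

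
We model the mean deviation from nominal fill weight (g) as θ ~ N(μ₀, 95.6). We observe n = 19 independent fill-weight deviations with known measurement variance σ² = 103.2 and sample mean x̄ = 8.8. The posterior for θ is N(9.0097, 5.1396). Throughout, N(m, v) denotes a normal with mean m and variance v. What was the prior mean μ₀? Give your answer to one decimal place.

μ₀ = 12.7

With known observation variance, the Normal–Normal posterior has precision τ_n = τ₀ + n/σ² and mean μ_n = (τ₀μ₀ + (n/σ²)x̄)/τ_n.
Here τ₀ = 1/95.6 = 0.010460 and τ_data = 19/103.2 = 0.184109, so τ_n = 0.194569.
Rearranging for μ₀: μ₀ = (μ_n·τ_n − τ_data·x̄)/τ₀ = (9.0097·0.194569 − 0.184109·8.8) / 0.010460 = 0.132849/0.010460 ≈ 12.7.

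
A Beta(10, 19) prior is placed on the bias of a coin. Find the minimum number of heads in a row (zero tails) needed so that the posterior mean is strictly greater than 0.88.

k = 130

After k heads and 0 tails the posterior is Beta(10+k, 19), with mean (10+k)/(10+19+k).
Set (10+k)/(29+k) > 0.88 and solve: k > (0.88·29 − 10)/(1 − 0.88) = 129.333.
The smallest integer exceeding 129.333 is 130, and checking k=130: (140)/(159) = 0.8805 > 0.88.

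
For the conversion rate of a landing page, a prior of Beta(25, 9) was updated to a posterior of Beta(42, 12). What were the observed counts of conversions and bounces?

17 conversions and 3 bounces

Under Beta–binomial conjugacy the posterior parameters are (a+s, b+f).
So s = 42 − 25 = 17 and f = 12 − 9 = 3.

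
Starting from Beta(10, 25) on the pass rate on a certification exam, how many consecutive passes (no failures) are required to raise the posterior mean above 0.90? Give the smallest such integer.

k = 216

After k passes and 0 failures the posterior is Beta(10+k, 25), with mean (10+k)/(10+25+k).
Set (10+k)/(35+k) > 0.90 and solve: k > (0.90·35 − 10)/(1 − 0.90) = 215.000.
The smallest integer exceeding 215.000 is 216.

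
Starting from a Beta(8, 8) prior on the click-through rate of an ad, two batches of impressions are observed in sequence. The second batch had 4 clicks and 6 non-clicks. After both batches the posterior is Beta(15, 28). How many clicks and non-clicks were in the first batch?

3 clicks and 14 non-clicks

Because Beta–binomial updating is additive in the counts, the combined data contributed (α_post−α_prior, β_post−β_prior) successes and failures.
Total across both batches: 15−8=7 clicks, 28−8=20 non-clicks.
Subtract the second batch: 7−4=3 clicks and 20−6=14 non-clicks.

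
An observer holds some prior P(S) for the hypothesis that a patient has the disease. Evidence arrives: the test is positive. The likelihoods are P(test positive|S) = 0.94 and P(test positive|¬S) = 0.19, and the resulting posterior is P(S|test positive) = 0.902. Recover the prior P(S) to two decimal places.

P(S) = 0.65

In odds form, posterior odds = prior odds × likelihood ratio, so prior odds = posterior odds ÷ LR.
Posterior odds = 0.902/(1−0.902) = 9.2041. LR = 0.94/0.19 = 4.9474.
Prior odds = 9.2041/4.9474 = 1.8604, so P(S) = 1.8604/(1+1.8604) ≈ 0.65.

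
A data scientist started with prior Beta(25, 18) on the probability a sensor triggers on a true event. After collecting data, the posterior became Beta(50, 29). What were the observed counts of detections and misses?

A Beta(α, β) prior with s successes and f failures in binomial data gives a Beta(α+s, β+f) posterior.
So s = 50 − 25 = 25 and f = 29 − 18 = 11.

25 detections and 11 misses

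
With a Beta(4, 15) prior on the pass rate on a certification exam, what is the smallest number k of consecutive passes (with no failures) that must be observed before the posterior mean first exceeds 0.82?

After k passes and 0 failures the posterior is Beta(4+k, 15), with mean (4+k)/(4+15+k).
Set (4+k)/(19+k) > 0.82 and solve: k > (0.82·19 − 4)/(1 − 0.82) = 64.333.
The smallest integer exceeding 64.333 is 65.

k = 65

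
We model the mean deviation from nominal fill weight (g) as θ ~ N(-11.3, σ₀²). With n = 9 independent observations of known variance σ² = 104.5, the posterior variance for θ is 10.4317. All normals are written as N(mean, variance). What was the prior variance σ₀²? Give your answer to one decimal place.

σ₀² = 102.7

Posterior precision equals prior precision plus data precision: 1/σ_n² = 1/σ₀² + n/σ².
So 1/σ₀² = 1/10.4317 − 9/104.5 = 0.095862 − 0.086124 = 0.009738.
Hence σ₀² = 1/0.009738 ≈ 102.7.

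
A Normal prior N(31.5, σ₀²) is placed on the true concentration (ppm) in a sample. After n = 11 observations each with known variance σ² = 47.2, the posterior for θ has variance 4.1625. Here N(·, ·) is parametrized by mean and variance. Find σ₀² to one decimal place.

Posterior precision equals prior precision plus data precision: 1/σ_n² = 1/σ₀² + n/σ².
So 1/σ₀² = 1/4.1625 − 11/47.2 = 0.240240 − 0.233051 = 0.007189.
Hence σ₀² = 1/0.007189 ≈ 139.1.

σ₀² = 139.1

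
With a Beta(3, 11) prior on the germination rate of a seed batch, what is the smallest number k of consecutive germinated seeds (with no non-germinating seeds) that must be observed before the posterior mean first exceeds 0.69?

k = 22

After k germinated seeds and 0 non-germinating seeds the posterior is Beta(3+k, 11), with mean (3+k)/(3+11+k).
Set (3+k)/(14+k) > 0.69 and solve: k > (0.69·14 − 3)/(1 − 0.69) = 21.484.
The smallest integer exceeding 21.484 is 22, and checking k=22: (25)/(36) = 0.6944 > 0.69.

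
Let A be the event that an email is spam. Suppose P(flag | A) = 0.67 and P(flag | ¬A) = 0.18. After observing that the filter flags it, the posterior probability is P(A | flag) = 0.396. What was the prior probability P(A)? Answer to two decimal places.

In odds form, posterior odds = prior odds × likelihood ratio, so prior odds = posterior odds ÷ LR.
Posterior odds = 0.396/(1−0.396) = 0.6556. LR = 0.67/0.18 = 3.7222.
Prior odds = 0.6556/3.7222 = 0.1761, so P(A) = 0.1761/(1+0.1761) ≈ 0.15.

P(A) = 0.15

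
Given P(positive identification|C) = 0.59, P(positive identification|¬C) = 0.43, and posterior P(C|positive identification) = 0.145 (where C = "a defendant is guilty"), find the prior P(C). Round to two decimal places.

In odds form, posterior odds = prior odds × likelihood ratio, so prior odds = posterior odds ÷ LR.
Posterior odds = 0.145/(1−0.145) = 0.1696. LR = 0.59/0.43 = 1.3721.
Prior odds = 0.1696/1.3721 = 0.1236, so P(C) = 0.1236/(1+0.1236) ≈ 0.11.

P(C) = 0.11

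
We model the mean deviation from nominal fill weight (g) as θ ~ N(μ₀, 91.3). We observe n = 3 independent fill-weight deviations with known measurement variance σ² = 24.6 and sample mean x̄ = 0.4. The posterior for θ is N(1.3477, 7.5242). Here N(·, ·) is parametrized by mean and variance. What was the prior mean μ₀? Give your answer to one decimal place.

μ₀ = 11.9

With known observation variance, the Normal–Normal posterior has precision τ_n = τ₀ + n/σ² and mean μ_n = (τ₀μ₀ + (n/σ²)x̄)/τ_n.
Here τ₀ = 1/91.3 = 0.010953 and τ_data = 3/24.6 = 0.121951, so τ_n = 0.132904.
Rearranging for μ₀: μ₀ = (μ_n·τ_n − τ_data·x̄)/τ₀ = (1.3477·0.132904 − 0.121951·0.4) / 0.010953 = 0.130334/0.010953 ≈ 11.9.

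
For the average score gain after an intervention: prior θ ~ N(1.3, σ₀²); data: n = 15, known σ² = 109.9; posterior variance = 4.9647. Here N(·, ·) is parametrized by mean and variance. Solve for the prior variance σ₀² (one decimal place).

Posterior precision equals prior precision plus data precision: 1/σ_n² = 1/σ₀² + n/σ².
So 1/σ₀² = 1/4.9647 − 15/109.9 = 0.201422 − 0.136488 = 0.064934.
Hence σ₀² = 1/0.064934 ≈ 15.4.

σ₀² = 15.4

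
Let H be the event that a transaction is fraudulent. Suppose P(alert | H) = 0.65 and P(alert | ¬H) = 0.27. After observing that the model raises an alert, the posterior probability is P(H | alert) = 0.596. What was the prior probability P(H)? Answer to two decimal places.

In odds form, posterior odds = prior odds × likelihood ratio, so prior odds = posterior odds ÷ LR.
Posterior odds = 0.596/(1−0.596) = 1.4752. LR = 0.65/0.27 = 2.4074.
Prior odds = 1.4752/2.4074 = 0.6128, so P(H) = 0.6128/(1+0.6128) ≈ 0.38.

P(H) = 0.38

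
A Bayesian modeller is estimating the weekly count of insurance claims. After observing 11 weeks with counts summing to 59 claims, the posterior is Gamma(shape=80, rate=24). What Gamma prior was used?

Gamma(shape=21, rate=13)

Gamma–Poisson conjugacy: posterior shape = α + Σxᵢ, posterior rate = β + n.
So α = 80 − 59 = 21 and β = 24 − 11 = 13.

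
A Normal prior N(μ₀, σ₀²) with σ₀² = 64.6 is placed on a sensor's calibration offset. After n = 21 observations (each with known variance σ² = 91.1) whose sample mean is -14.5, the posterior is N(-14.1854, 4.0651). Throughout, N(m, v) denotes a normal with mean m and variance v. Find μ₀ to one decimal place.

μ₀ = -9.5

The posterior mean is a precision-weighted average: μ_n = (τ₀μ₀ + τ_data·x̄)/(τ₀+τ_data), with τ₀=1/σ₀² and τ_data=n/σ².
Here τ₀ = 1/64.6 = 0.015480 and τ_data = 21/91.1 = 0.230516, so τ_n = 0.245996.
Rearranging for μ₀: μ₀ = (μ_n·τ_n − τ_data·x̄)/τ₀ = (-14.1854·0.245996 − 0.230516·-14.5) / 0.015480 = -0.147070/0.015480 ≈ -9.5.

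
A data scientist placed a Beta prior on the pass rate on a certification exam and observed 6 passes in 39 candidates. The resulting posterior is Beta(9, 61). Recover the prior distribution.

Beta(3, 28)

Under Beta–binomial conjugacy the posterior parameters are (α+s, β+f).
So α = 9 − 6 = 3 and β = 61 − 33 = 28.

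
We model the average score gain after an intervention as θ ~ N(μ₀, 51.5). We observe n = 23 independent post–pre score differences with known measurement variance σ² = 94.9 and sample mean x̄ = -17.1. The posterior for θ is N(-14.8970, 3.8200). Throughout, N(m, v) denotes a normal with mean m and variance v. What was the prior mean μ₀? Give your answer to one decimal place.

μ₀ = 12.6

The posterior mean is a precision-weighted average: μ_n = (τ₀μ₀ + τ_data·x̄)/(τ₀+τ_data), with τ₀=1/σ₀² and τ_data=n/σ².
Here τ₀ = 1/51.5 = 0.019417 and τ_data = 23/94.9 = 0.242360, so τ_n = 0.261777.
Rearranging for μ₀: μ₀ = (μ_n·τ_n − τ_data·x̄)/τ₀ = (-14.8970·0.261777 − 0.242360·-17.1) / 0.019417 = 0.244664/0.019417 ≈ 12.6.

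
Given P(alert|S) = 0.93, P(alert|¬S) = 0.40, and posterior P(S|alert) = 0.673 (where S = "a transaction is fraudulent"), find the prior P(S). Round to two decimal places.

In odds form, posterior odds = prior odds × likelihood ratio, so prior odds = posterior odds ÷ LR.
Posterior odds = 0.673/(1−0.673) = 2.0581. LR = 0.93/0.40 = 2.3250.
Prior odds = 2.0581/2.3250 = 0.8852, so P(S) = 0.8852/(1+0.8852) ≈ 0.47.

P(S) = 0.47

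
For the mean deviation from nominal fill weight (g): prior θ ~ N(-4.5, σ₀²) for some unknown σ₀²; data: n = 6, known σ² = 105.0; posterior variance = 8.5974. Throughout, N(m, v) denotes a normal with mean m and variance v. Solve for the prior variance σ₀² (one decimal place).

For the Normal–Normal model with known σ², precisions add: τ_n = τ₀ + n/σ².
So 1/σ₀² = 1/8.5974 − 6/105.0 = 0.116314 − 0.057143 = 0.059171.
Hence σ₀² = 1/0.059171 ≈ 16.9.

σ₀² = 16.9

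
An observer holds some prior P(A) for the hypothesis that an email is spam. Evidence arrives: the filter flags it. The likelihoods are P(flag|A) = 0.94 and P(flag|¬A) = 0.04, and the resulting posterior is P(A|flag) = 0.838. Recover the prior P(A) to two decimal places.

P(A) = 0.18

In odds form, posterior odds = prior odds × likelihood ratio, so prior odds = posterior odds ÷ LR.
Posterior odds = 0.838/(1−0.838) = 5.1728. LR = 0.94/0.04 = 23.5000.
Prior odds = 5.1728/23.5000 = 0.2201, so P(A) = 0.2201/(1+0.2201) ≈ 0.18.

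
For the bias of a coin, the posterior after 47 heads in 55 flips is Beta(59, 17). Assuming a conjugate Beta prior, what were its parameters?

Beta is conjugate to the binomial likelihood: posterior = Beta(a+s, b+f).
Subtract the data counts: 59−47=12, 17−8=9.

Beta(12, 9)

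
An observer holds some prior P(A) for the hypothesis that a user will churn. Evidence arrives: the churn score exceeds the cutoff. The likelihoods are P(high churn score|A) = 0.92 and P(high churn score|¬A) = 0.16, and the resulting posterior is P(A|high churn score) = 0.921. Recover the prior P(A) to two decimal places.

In odds form, posterior odds = prior odds × likelihood ratio, so prior odds = posterior odds ÷ LR.
Posterior odds = 0.921/(1−0.921) = 11.6582. LR = 0.92/0.16 = 5.7500.
Prior odds = 11.6582/5.7500 = 2.0275, so P(A) = 2.0275/(1+2.0275) ≈ 0.67.

P(A) = 0.67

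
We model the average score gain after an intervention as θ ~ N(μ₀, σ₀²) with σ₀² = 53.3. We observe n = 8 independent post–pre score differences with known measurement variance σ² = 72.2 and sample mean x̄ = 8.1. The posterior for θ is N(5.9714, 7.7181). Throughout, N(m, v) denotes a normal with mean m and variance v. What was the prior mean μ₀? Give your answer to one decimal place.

With known observation variance, the Normal–Normal posterior has precision τ_n = τ₀ + n/σ² and mean μ_n = (τ₀μ₀ + (n/σ²)x̄)/τ_n.
Here τ₀ = 1/53.3 = 0.018762 and τ_data = 8/72.2 = 0.110803, so τ_n = 0.129565.
Rearranging for μ₀: μ₀ = (μ_n·τ_n − τ_data·x̄)/τ₀ = (5.9714·0.129565 − 0.110803·8.1) / 0.018762 = -0.123820/0.018762 ≈ -6.6.

μ₀ = -6.6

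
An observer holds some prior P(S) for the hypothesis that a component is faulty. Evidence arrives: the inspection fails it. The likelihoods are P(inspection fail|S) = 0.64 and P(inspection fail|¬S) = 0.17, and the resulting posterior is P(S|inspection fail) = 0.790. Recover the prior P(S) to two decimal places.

P(S) = 0.50

Bayes' rule in odds form gives O(S|E) = O(S)·[P(E|S)/P(E|¬S)], hence O(S) = O(S|E)/LR.
Posterior odds = 0.790/(1−0.790) = 3.7619. LR = 0.64/0.17 = 3.7647.
Prior odds = 3.7619/3.7647 = 0.9993, so P(S) = 0.9993/(1+0.9993) ≈ 0.50.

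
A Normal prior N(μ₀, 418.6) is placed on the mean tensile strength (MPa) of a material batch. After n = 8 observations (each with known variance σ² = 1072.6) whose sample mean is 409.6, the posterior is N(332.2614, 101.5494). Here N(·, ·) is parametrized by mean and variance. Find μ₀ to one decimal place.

With known observation variance, the Normal–Normal posterior has precision τ_n = τ₀ + n/σ² and mean μ_n = (τ₀μ₀ + (n/σ²)x̄)/τ_n.
Here τ₀ = 1/418.6 = 0.002389 and τ_data = 8/1072.6 = 0.007459, so τ_n = 0.009848.
Rearranging for μ₀: μ₀ = (μ_n·τ_n − τ_data·x̄)/τ₀ = (332.2614·0.009848 − 0.007459·409.6) / 0.002389 = 0.216904/0.002389 ≈ 90.8.

μ₀ = 90.8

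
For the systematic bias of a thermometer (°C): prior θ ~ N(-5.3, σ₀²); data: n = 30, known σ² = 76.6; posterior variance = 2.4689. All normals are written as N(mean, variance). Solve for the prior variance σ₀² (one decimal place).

Posterior precision equals prior precision plus data precision: 1/σ_n² = 1/σ₀² + n/σ².
So 1/σ₀² = 1/2.4689 − 30/76.6 = 0.405039 − 0.391645 = 0.013394.
Hence σ₀² = 1/0.013394 ≈ 74.7.

σ₀² = 74.7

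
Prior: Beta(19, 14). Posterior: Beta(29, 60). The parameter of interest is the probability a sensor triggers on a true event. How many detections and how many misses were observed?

10 detections and 46 misses

Under Beta–binomial conjugacy the posterior parameters are (a+s, b+f).
So s = 29 − 19 = 10 and f = 60 − 14 = 46.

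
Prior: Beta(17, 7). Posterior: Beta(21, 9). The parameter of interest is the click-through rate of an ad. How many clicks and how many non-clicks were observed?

4 clicks and 2 non-clicks

Beta is conjugate to the binomial likelihood: posterior = Beta(a+s, b+f).
So s = 21 − 17 = 4 and f = 9 − 7 = 2.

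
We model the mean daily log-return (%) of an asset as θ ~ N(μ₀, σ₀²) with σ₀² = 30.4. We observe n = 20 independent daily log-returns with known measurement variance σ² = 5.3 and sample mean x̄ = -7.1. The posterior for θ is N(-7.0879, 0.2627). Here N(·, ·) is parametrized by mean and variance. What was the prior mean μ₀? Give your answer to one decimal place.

μ₀ = -5.7

The posterior mean is a precision-weighted average: μ_n = (τ₀μ₀ + τ_data·x̄)/(τ₀+τ_data), with τ₀=1/σ₀² and τ_data=n/σ².
Here τ₀ = 1/30.4 = 0.032895 and τ_data = 20/5.3 = 3.773585, so τ_n = 3.806480.
Rearranging for μ₀: μ₀ = (μ_n·τ_n − τ_data·x̄)/τ₀ = (-7.0879·3.806480 − 3.773585·-7.1) / 0.032895 = -0.187496/0.032895 ≈ -5.7.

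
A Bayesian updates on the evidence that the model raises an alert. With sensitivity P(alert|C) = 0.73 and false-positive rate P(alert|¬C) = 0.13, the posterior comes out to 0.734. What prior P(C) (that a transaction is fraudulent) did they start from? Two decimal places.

In odds form, posterior odds = prior odds × likelihood ratio, so prior odds = posterior odds ÷ LR.
Posterior odds = 0.734/(1−0.734) = 2.7594. LR = 0.73/0.13 = 5.6154.
Prior odds = 2.7594/5.6154 = 0.4914, so P(C) = 0.4914/(1+0.4914) ≈ 0.33.

P(C) = 0.33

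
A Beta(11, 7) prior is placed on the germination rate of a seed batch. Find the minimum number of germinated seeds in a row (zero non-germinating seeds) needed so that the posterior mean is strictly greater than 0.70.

k = 6

After k germinated seeds and 0 non-germinating seeds the posterior is Beta(11+k, 7), with mean (11+k)/(11+7+k).
Set (11+k)/(18+k) > 0.70 and solve: k > (0.70·18 − 11)/(1 − 0.70) = 5.333.
The smallest integer exceeding 5.333 is 6.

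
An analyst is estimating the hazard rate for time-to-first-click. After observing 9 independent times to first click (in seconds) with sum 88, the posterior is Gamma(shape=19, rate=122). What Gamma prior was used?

Gamma(shape=10, rate=34)

For an exponential likelihood with a Gamma(α, β) prior on the rate, n observations with total T give posterior Gamma(α+n, β+T).
So α = 19 − 9 = 10 and β = 122 − 88 = 34.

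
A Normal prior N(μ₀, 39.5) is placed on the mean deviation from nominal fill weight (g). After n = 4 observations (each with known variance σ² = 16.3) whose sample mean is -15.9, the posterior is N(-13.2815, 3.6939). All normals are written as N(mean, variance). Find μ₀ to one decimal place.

μ₀ = 12.1

With known observation variance, the Normal–Normal posterior has precision τ_n = τ₀ + n/σ² and mean μ_n = (τ₀μ₀ + (n/σ²)x̄)/τ_n.
Here τ₀ = 1/39.5 = 0.025316 and τ_data = 4/16.3 = 0.245399, so τ_n = 0.270715.
Rearranging for μ₀: μ₀ = (μ_n·τ_n − τ_data·x̄)/τ₀ = (-13.2815·0.270715 − 0.245399·-15.9) / 0.025316 = 0.306343/0.025316 ≈ 12.1.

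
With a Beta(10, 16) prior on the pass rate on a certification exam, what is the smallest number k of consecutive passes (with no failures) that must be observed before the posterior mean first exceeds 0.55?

k = 10

After k passes and 0 failures the posterior is Beta(10+k, 16), with mean (10+k)/(10+16+k).
Set (10+k)/(26+k) > 0.55 and solve: k > (0.55·26 − 10)/(1 − 0.55) = 9.556.
The smallest integer exceeding 9.556 is 10, and checking k=10: (20)/(36) = 0.5556 > 0.55.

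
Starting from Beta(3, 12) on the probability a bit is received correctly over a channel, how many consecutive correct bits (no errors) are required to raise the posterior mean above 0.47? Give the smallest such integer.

After k correct bits and 0 errors the posterior is Beta(3+k, 12), with mean (3+k)/(3+12+k).
Set (3+k)/(15+k) > 0.47 and solve: k > (0.47·15 − 3)/(1 − 0.47) = 7.642.
The smallest integer exceeding 7.642 is 8, and checking k=8: (11)/(23) = 0.4783 > 0.47.

k = 8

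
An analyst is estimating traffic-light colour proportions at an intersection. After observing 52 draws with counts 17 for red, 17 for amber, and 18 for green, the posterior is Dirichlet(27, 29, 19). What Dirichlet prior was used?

Dirichlet(10, 12, 1)

For a Dirichlet(α) prior with multinomial counts c, the posterior is Dirichlet(α + c) componentwise.
Subtract each count from the matching posterior parameter: 27−17=10, 29−17=12, 19−18=1.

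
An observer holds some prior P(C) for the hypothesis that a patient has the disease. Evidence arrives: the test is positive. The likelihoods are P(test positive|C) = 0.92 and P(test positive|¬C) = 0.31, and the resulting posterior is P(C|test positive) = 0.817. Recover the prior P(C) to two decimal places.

In odds form, posterior odds = prior odds × likelihood ratio, so prior odds = posterior odds ÷ LR.
Posterior odds = 0.817/(1−0.817) = 4.4645. LR = 0.92/0.31 = 2.9677.
Prior odds = 4.4645/2.9677 = 1.5044, so P(C) = 1.5044/(1+1.5044) ≈ 0.60.

P(C) = 0.60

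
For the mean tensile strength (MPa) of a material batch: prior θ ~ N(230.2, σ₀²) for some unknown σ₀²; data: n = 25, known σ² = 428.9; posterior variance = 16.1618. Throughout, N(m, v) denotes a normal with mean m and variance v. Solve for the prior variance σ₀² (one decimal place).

σ₀² = 278.9

For the Normal–Normal model with known σ², precisions add: τ_n = τ₀ + n/σ².
So 1/σ₀² = 1/16.1618 − 25/428.9 = 0.061874 − 0.058289 = 0.003585.
Hence σ₀² = 1/0.003585 ≈ 278.9.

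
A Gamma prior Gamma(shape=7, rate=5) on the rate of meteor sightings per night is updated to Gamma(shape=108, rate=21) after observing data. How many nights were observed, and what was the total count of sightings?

n = 16 nights with total 101 sightings

A Gamma(α, β) prior (rate parametrization) on a Poisson rate with n observations summing to S gives posterior Gamma(α+S, β+n).
Matching: Σxᵢ = 108 − 7 = 101 and n = 21 − 5 = 16.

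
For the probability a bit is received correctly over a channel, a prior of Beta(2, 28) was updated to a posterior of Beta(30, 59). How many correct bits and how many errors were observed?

28 correct bits and 31 errors

Beta is conjugate to the binomial likelihood: posterior = Beta(a+s, b+f).
So s = 30 − 2 = 28 and f = 59 − 28 = 31.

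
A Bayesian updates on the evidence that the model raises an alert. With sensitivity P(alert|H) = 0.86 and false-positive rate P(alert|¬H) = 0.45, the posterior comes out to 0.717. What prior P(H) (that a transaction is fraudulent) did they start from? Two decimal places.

P(H) = 0.57

In odds form, posterior odds = prior odds × likelihood ratio, so prior odds = posterior odds ÷ LR.
Posterior odds = 0.717/(1−0.717) = 2.5336. LR = 0.86/0.45 = 1.9111.
Prior odds = 2.5336/1.9111 = 1.3257, so P(H) = 1.3257/(1+1.3257) ≈ 0.57.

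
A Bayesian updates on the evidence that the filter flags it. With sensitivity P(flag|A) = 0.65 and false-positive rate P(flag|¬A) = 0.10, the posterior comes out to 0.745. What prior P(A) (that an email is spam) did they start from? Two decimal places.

P(A) = 0.31

In odds form, posterior odds = prior odds × likelihood ratio, so prior odds = posterior odds ÷ LR.
Posterior odds = 0.745/(1−0.745) = 2.9216. LR = 0.65/0.10 = 6.5000.
Prior odds = 2.9216/6.5000 = 0.4495, so P(A) = 0.4495/(1+0.4495) ≈ 0.31.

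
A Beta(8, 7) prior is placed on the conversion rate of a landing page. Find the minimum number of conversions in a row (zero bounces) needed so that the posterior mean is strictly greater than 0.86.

After k conversions and 0 bounces the posterior is Beta(8+k, 7), with mean (8+k)/(8+7+k).
Set (8+k)/(15+k) > 0.86 and solve: k > (0.86·15 − 8)/(1 − 0.86) = 35.000.
The smallest integer exceeding 35.000 is 36.

k = 36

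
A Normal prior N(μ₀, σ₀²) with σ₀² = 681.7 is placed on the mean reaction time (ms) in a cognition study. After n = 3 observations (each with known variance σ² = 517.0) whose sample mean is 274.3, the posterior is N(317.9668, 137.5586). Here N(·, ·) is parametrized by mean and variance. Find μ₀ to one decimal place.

With known observation variance, the Normal–Normal posterior has precision τ_n = τ₀ + n/σ² and mean μ_n = (τ₀μ₀ + (n/σ²)x̄)/τ_n.
Here τ₀ = 1/681.7 = 0.001467 and τ_data = 3/517.0 = 0.005803, so τ_n = 0.007270.
Rearranging for μ₀: μ₀ = (μ_n·τ_n − τ_data·x̄)/τ₀ = (317.9668·0.007270 − 0.005803·274.3) / 0.001467 = 0.719856/0.001467 ≈ 490.7.

μ₀ = 490.7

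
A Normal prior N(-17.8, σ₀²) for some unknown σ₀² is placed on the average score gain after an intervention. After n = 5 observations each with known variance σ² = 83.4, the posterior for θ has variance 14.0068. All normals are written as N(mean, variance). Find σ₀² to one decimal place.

σ₀² = 87.4

For the Normal–Normal model with known σ², precisions add: τ_n = τ₀ + n/σ².
So 1/σ₀² = 1/14.0068 − 5/83.4 = 0.071394 − 0.059952 = 0.011442.
Hence σ₀² = 1/0.011442 ≈ 87.4.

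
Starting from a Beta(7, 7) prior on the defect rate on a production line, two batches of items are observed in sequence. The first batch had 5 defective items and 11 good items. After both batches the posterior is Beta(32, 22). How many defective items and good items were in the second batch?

Because Beta–binomial updating is additive in the counts, the combined data contributed (α_post−α_prior, β_post−β_prior) successes and failures.
Total across both batches: 32−7=25 defective items, 22−7=15 good items.
Subtract the first batch: 25−5=20 defective items and 15−11=4 good items.

20 defective items and 4 good items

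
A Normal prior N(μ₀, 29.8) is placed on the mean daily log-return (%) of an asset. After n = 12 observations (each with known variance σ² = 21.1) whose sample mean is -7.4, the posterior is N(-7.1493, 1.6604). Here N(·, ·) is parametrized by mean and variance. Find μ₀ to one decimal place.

The posterior mean is a precision-weighted average: μ_n = (τ₀μ₀ + τ_data·x̄)/(τ₀+τ_data), with τ₀=1/σ₀² and τ_data=n/σ².
Here τ₀ = 1/29.8 = 0.033557 and τ_data = 12/21.1 = 0.568720, so τ_n = 0.602277.
Rearranging for μ₀: μ₀ = (μ_n·τ_n − τ_data·x̄)/τ₀ = (-7.1493·0.602277 − 0.568720·-7.4) / 0.033557 = -0.097331/0.033557 ≈ -2.9.

μ₀ = -2.9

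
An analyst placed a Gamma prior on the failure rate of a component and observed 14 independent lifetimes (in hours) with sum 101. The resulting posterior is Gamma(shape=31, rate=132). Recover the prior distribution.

Gamma(shape=17, rate=31)

Gamma–exponential conjugacy: posterior shape = α + n, posterior rate = β + Σtᵢ.
So α = 31 − 14 = 17 and β = 132 − 101 = 31.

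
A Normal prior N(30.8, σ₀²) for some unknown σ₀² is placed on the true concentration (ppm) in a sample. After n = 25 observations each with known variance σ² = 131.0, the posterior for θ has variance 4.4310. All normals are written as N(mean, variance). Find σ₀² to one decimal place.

For the Normal–Normal model with known σ², precisions add: τ_n = τ₀ + n/σ².
So 1/σ₀² = 1/4.4310 − 25/131.0 = 0.225683 − 0.190840 = 0.034843.
Hence σ₀² = 1/0.034843 ≈ 28.7.

σ₀² = 28.7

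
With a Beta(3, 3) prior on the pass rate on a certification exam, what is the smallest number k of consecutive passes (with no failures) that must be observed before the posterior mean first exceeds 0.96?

After k passes and 0 failures the posterior is Beta(3+k, 3), with mean (3+k)/(3+3+k).
Set (3+k)/(6+k) > 0.96 and solve: k > (0.96·6 − 3)/(1 − 0.96) = 69.000.
The smallest integer exceeding 69.000 is 70, and checking k=70: (73)/(76) = 0.9605 > 0.96.

k = 70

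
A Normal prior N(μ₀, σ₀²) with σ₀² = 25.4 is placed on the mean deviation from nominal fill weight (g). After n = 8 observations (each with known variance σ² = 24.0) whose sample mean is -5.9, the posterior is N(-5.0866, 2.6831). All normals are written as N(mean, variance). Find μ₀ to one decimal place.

With known observation variance, the Normal–Normal posterior has precision τ_n = τ₀ + n/σ² and mean μ_n = (τ₀μ₀ + (n/σ²)x̄)/τ_n.
Here τ₀ = 1/25.4 = 0.039370 and τ_data = 8/24.0 = 0.333333, so τ_n = 0.372703.
Rearranging for μ₀: μ₀ = (μ_n·τ_n − τ_data·x̄)/τ₀ = (-5.0866·0.372703 − 0.333333·-5.9) / 0.039370 = 0.070874/0.039370 ≈ 1.8.

μ₀ = 1.8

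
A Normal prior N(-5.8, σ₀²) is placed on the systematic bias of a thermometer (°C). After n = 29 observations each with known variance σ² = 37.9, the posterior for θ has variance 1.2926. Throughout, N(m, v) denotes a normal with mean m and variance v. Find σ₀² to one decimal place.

Posterior precision equals prior precision plus data precision: 1/σ_n² = 1/σ₀² + n/σ².
So 1/σ₀² = 1/1.2926 − 29/37.9 = 0.773635 − 0.765172 = 0.008463.
Hence σ₀² = 1/0.008463 ≈ 118.2.

σ₀² = 118.2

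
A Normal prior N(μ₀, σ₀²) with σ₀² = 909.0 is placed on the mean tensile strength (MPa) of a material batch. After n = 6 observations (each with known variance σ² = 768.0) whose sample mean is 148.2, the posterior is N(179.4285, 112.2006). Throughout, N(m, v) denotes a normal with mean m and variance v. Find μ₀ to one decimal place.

The posterior mean is a precision-weighted average: μ_n = (τ₀μ₀ + τ_data·x̄)/(τ₀+τ_data), with τ₀=1/σ₀² and τ_data=n/σ².
Here τ₀ = 1/909.0 = 0.001100 and τ_data = 6/768.0 = 0.007812, so τ_n = 0.008912.
Rearranging for μ₀: μ₀ = (μ_n·τ_n − τ_data·x̄)/τ₀ = (179.4285·0.008912 − 0.007812·148.2) / 0.001100 = 0.441328/0.001100 ≈ 401.2.

μ₀ = 401.2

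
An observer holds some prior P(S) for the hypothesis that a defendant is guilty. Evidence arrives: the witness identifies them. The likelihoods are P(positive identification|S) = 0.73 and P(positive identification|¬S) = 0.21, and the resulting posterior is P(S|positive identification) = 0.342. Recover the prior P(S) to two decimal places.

P(S) = 0.13

Bayes' rule in odds form gives O(S|E) = O(S)·[P(E|S)/P(E|¬S)], hence O(S) = O(S|E)/LR.
Posterior odds = 0.342/(1−0.342) = 0.5198. LR = 0.73/0.21 = 3.4762.
Prior odds = 0.5198/3.4762 = 0.1495, so P(S) = 0.1495/(1+0.1495) ≈ 0.13.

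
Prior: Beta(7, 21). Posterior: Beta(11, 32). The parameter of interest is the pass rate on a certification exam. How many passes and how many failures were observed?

Beta is conjugate to the binomial likelihood: posterior = Beta(a+s, b+f).
So s = 11 − 7 = 4 and f = 32 − 21 = 11.

4 passes and 11 failures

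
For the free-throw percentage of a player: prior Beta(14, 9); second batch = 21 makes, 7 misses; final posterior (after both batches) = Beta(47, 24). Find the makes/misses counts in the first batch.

12 makes and 8 misses

Because Beta–binomial updating is additive in the counts, the combined data contributed (α_post−α_prior, β_post−β_prior) successes and failures.
Total across both batches: 47−14=33 makes, 24−9=15 misses.
Subtract the second batch: 33−21=12 makes and 15−7=8 misses.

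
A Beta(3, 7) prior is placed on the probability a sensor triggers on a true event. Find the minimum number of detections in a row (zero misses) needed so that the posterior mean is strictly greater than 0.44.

After k detections and 0 misses the posterior is Beta(3+k, 7), with mean (3+k)/(3+7+k).
Set (3+k)/(10+k) > 0.44 and solve: k > (0.44·10 − 3)/(1 − 0.44) = 2.500.
The smallest integer exceeding 2.500 is 3, and checking k=3: (6)/(13) = 0.4615 > 0.44.

k = 3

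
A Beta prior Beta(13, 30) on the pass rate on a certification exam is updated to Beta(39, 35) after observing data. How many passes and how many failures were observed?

26 passes and 5 failures

Beta is conjugate to the binomial likelihood: posterior = Beta(α+s, β+f).
Match parameters: s=39−13=26, f=35−30=5.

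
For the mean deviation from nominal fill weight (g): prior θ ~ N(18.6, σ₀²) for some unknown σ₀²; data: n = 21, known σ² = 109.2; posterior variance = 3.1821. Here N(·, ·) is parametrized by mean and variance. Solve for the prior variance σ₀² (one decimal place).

For the Normal–Normal model with known σ², precisions add: τ_n = τ₀ + n/σ².
So 1/σ₀² = 1/3.1821 − 21/109.2 = 0.314258 − 0.192308 = 0.121950.
Hence σ₀² = 1/0.121950 ≈ 8.2.

σ₀² = 8.2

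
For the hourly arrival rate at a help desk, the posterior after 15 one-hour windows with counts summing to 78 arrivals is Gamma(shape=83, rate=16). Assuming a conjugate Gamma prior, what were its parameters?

Gamma–Poisson conjugacy: posterior shape = α + Σxᵢ, posterior rate = β + n.
So α = 83 − 78 = 5 and β = 16 − 15 = 1.

Gamma(shape=5, rate=1)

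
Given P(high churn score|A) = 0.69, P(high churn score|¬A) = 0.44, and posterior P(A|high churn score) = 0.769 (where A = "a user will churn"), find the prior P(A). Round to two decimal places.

P(A) = 0.68

Bayes' rule in odds form gives O(A|E) = O(A)·[P(E|A)/P(E|¬A)], hence O(A) = O(A|E)/LR.
Posterior odds = 0.769/(1−0.769) = 3.3290. LR = 0.69/0.44 = 1.5682.
Prior odds = 3.3290/1.5682 = 2.1228, so P(A) = 2.1228/(1+2.1228) ≈ 0.68.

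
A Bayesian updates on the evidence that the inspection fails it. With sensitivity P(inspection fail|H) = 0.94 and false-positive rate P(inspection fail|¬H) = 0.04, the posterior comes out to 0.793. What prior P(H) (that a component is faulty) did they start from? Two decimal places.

P(H) = 0.14

In odds form, posterior odds = prior odds × likelihood ratio, so prior odds = posterior odds ÷ LR.
Posterior odds = 0.793/(1−0.793) = 3.8309. LR = 0.94/0.04 = 23.5000.
Prior odds = 3.8309/23.5000 = 0.1630, so P(H) = 0.1630/(1+0.1630) ≈ 0.14.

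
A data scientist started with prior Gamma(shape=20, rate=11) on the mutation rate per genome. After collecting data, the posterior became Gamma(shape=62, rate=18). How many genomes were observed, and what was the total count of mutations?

Gamma–Poisson conjugacy: posterior shape = α + Σxᵢ, posterior rate = β + n.
Matching: Σxᵢ = 62 − 20 = 42 and n = 18 − 11 = 7.

n = 7 genomes with total 42 mutations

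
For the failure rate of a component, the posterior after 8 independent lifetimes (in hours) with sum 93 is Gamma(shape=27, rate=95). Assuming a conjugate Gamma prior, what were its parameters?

Gamma(shape=19, rate=2)

For an exponential likelihood with a Gamma(α, β) prior on the rate, n observations with total T give posterior Gamma(α+n, β+T).
So α = 27 − 8 = 19 and β = 95 − 93 = 2.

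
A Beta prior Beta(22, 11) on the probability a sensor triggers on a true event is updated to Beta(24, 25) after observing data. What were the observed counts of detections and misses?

A Beta(a, b) prior with s successes and f failures in binomial data gives a Beta(a+s, b+f) posterior.
Match parameters: s=24−22=2, f=25−11=14.

2 detections and 14 misses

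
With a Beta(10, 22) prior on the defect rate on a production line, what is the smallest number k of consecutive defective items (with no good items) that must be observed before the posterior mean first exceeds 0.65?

After k defective items and 0 good items the posterior is Beta(10+k, 22), with mean (10+k)/(10+22+k).
Set (10+k)/(32+k) > 0.65 and solve: k > (0.65·32 − 10)/(1 − 0.65) = 30.857.
The smallest integer exceeding 30.857 is 31.

k = 31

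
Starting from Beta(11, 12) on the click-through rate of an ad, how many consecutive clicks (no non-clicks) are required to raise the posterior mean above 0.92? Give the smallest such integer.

k = 128

After k clicks and 0 non-clicks the posterior is Beta(11+k, 12), with mean (11+k)/(11+12+k).
Set (11+k)/(23+k) > 0.92 and solve: k > (0.92·23 − 11)/(1 − 0.92) = 127.000.
The smallest integer exceeding 127.000 is 128, and checking k=128: (139)/(151) = 0.9205 > 0.92.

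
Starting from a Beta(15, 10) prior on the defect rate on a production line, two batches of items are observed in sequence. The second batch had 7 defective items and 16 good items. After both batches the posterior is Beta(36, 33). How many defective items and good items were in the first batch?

14 defective items and 7 good items

Because Beta–binomial updating is additive in the counts, the combined data contributed (α_post−α_prior, β_post−β_prior) successes and failures.
Total across both batches: 36−15=21 defective items, 33−10=23 good items.
Subtract the second batch: 21−7=14 defective items and 23−16=7 good items.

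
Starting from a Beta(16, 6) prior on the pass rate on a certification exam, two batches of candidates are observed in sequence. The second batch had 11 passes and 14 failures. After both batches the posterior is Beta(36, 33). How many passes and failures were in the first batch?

9 passes and 13 failures

Because Beta–binomial updating is additive in the counts, the combined data contributed (α_post−α_prior, β_post−β_prior) successes and failures.
Total across both batches: 36−16=20 passes, 33−6=27 failures.
Subtract the second batch: 20−11=9 passes and 27−14=13 failures.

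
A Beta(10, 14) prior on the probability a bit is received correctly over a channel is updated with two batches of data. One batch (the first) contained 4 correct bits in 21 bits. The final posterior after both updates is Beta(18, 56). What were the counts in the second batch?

Sequential conjugate updates are equivalent to a single update on the pooled data, so total successes = posterior α − prior α and total failures = posterior β − prior β.
Total across both batches: 18−10=8 correct bits, 56−14=42 errors.
Subtract the first batch: 8−4=4 correct bits and 42−17=25 errors.

4 correct bits and 25 errors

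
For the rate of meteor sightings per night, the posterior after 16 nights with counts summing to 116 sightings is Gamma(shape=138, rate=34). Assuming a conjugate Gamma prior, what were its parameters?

Gamma–Poisson conjugacy: posterior shape = α + Σxᵢ, posterior rate = β + n.
So α = 138 − 116 = 22 and β = 34 − 16 = 18.

Gamma(shape=22, rate=18)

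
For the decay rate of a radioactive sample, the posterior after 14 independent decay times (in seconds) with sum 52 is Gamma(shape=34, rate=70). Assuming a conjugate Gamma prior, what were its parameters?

For an exponential likelihood with a Gamma(α, β) prior on the rate, n observations with total T give posterior Gamma(α+n, β+T).
So α = 34 − 14 = 20 and β = 70 − 52 = 18.

Gamma(shape=20, rate=18)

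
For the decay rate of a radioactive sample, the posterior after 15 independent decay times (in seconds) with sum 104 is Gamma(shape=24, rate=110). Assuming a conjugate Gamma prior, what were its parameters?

Gamma(shape=9, rate=6)

For an exponential likelihood with a Gamma(α, β) prior on the rate, n observations with total T give posterior Gamma(α+n, β+T).
So α = 24 − 15 = 9 and β = 110 − 104 = 6.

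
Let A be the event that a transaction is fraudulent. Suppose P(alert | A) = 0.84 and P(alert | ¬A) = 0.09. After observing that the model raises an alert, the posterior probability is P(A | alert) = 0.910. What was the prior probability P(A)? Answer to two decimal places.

In odds form, posterior odds = prior odds × likelihood ratio, so prior odds = posterior odds ÷ LR.
Posterior odds = 0.910/(1−0.910) = 10.1111. LR = 0.84/0.09 = 9.3333.
Prior odds = 10.1111/9.3333 = 1.0833, so P(A) = 1.0833/(1+1.0833) ≈ 0.52.

P(A) = 0.52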